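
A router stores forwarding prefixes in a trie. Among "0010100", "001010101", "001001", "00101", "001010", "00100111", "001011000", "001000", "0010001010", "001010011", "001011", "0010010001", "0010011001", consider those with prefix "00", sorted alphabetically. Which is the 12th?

Filter for "00…" and sort: "001000", "0010001010", "001001", "0010010001", "0010011001", "00100111", "00101", "001010", "0010100", "001010011", "001010101", "001011", "001011000"
The 12th is 001011.

001011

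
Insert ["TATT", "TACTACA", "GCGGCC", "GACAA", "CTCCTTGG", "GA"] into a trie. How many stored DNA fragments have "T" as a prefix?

Filter for entries beginning with "T":
Words under "T": TACTACA, TATT
Count: 2

2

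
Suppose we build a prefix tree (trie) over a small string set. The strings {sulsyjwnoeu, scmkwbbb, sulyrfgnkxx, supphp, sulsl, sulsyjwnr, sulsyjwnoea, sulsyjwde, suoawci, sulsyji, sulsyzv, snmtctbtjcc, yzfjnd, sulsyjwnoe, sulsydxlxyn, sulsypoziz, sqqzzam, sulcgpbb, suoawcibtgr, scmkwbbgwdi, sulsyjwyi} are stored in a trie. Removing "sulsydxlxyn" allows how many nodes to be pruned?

6

A node on "sulsydxlxyn"'s path can go only if nothing else ends at it or branches off below it.
The suffix "dxlxyn" (6 nodes) is used only by "sulsydxlxyn"; the node for "sulsy" still has the child "j", so pruning stops there.
Nodes removed: 6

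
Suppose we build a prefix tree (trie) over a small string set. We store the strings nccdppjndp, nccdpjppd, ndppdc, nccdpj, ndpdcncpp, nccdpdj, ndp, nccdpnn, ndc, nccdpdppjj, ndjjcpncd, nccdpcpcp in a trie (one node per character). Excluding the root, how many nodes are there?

45

Insert word by word; a character creates a node only if that edge doesn't already exist:
  "nccdppjndp" → 10 new (n, c, c, d, p, p, j, n, d, p)
  "nccdpjppd" → prefix "nccdp" already present; 4 new (j, p, p, d)
  "ndppdc" → prefix "n" already present; 5 new (d, p, p, d, c)
  "nccdpj" → prefix "nccdpj" already present; 0 new (none)
  "ndpdcncpp" → prefix "ndp" already present; 6 new (d, c, n, c, p, p)
  "nccdpdj" → prefix "nccdp" already present; 2 new (d, j)
  "ndp" → prefix "ndp" already present; 0 new (none)
  "nccdpnn" → prefix "nccdp" already present; 2 new (n, n)
  "ndc" → prefix "nd" already present; 1 new (c)
  "nccdpdppjj" → prefix "nccdpd" already present; 4 new (p, p, j, j)
  "ndjjcpncd" → prefix "nd" already present; 7 new (j, j, c, p, n, c, d)
  "nccdpcpcp" → prefix "nccdp" already present; 4 new (c, p, c, p)
Total nodes = 10 + 4 + 5 + 0 + 6 + 2 + 0 + 2 + 1 + 4 + 7 + 4 = 45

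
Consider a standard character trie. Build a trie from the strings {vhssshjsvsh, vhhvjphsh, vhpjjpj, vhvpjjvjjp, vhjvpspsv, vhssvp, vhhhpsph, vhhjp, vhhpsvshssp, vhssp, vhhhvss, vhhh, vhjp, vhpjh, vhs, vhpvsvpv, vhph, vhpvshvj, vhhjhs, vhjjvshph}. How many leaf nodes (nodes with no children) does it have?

18

Leaves are exactly the stored words that no other stored word extends.
Those words: "vhhhpsph", "vhhhvss", "vhhjhs", "vhhjp", "vhhpsvshssp", "vhhvjphsh", "vhjjvshph", "vhjp", "vhjvpspsv", "vhph", "vhpjh", "vhpjjpj", "vhpvshvj", "vhpvsvpv", "vhssp", "vhssshjsvsh", "vhssvp", "vhvpjjvjjp"
Leaf count: 18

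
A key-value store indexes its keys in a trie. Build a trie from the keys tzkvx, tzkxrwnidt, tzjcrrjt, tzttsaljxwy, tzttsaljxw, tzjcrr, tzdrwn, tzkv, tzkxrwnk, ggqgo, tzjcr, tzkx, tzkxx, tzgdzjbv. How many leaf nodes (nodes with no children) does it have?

9

A leaf is a node with no children — equivalently, the end of a word that is not a proper prefix of any other stored word.
Those words: "ggqgo", "tzdrwn", "tzgdzjbv", "tzjcrrjt", "tzkvx", "tzkxrwnidt", "tzkxrwnk", "tzkxx", "tzttsaljxwy"
Leaf count: 9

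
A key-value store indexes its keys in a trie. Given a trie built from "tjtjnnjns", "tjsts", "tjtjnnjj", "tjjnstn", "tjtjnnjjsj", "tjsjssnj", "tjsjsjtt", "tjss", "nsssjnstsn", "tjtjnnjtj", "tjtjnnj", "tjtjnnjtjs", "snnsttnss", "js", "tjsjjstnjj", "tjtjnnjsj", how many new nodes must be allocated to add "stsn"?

3

Walking "stsn" from the root, the first 1 characters ("s") follow existing edges; "t" is the first miss.
New nodes needed: |"stsn"| − 1 = 4 − 1 = 3.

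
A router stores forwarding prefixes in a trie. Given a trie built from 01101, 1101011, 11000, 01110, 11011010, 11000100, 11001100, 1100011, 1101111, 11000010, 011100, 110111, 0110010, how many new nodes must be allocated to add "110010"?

Walking "110010" from the root, the first 5 characters ("11001") follow existing edges; "0" is the first miss.
So 6 − 5 = 1 new nodes.

1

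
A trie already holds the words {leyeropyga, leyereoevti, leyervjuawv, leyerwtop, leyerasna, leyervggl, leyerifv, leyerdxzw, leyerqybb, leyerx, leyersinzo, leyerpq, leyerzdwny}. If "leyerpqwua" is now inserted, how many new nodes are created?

Walking "leyerpqwua" from the root, the first 7 characters ("leyerpq") follow existing edges; "w" is the first miss.
New nodes needed: |"leyerpqwua"| − 7 = 10 − 7 = 3.

3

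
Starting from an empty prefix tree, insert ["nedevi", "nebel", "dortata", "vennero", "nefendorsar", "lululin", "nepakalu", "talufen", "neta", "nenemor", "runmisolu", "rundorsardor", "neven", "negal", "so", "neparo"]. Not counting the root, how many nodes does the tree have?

87

Trace insertions, counting only characters that open a new branch:
  "nedevi" → 6 new (n, e, d, e, v, i)
  "nebel" → prefix "ne" already present; 3 new (b, e, l)
  "dortata" → 7 new (d, o, r, t, a, t, a)
  "vennero" → 7 new (v, e, n, n, e, r, o)
  "nefendorsar" → prefix "ne" already present; 9 new (f, e, n, d, o, r, s, a, r)
  "lululin" → 7 new (l, u, l, u, l, i, n)
  "nepakalu" → prefix "ne" already present; 6 new (p, a, k, a, l, u)
  "talufen" → 7 new (t, a, l, u, f, e, n)
  "neta" → prefix "ne" already present; 2 new (t, a)
  "nenemor" → prefix "ne" already present; 5 new (n, e, m, o, r)
  "runmisolu" → 9 new (r, u, n, m, i, s, o, l, u)
  "rundorsardor" → prefix "run" already present; 9 new (d, o, r, s, a, r, d, o, r)
  "neven" → prefix "ne" already present; 3 new (v, e, n)
  "negal" → prefix "ne" already present; 3 new (g, a, l)
  "so" → 2 new (s, o)
  "neparo" → prefix "nepa" already present; 2 new (r, o)
Total nodes = 6 + 3 + 7 + 7 + 9 + 7 + 6 + 7 + 2 + 5 + 9 + 9 + 3 + 3 + 2 + 2 = 87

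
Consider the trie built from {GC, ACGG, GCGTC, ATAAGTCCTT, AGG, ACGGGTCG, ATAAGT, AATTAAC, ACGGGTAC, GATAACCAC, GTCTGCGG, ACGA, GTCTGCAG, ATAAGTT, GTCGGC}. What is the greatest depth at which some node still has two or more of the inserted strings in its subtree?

Look for the deepest trie node that still has at least two words in its subtree.
"ACGGGTAC" and "ACGGGTCG" agree on "ACGGGT" (6 characters) before diverging; nothing deeper is shared.
Longest shared-prefix length: 6

6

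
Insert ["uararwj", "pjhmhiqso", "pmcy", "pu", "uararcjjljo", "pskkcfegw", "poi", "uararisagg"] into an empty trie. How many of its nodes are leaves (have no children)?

8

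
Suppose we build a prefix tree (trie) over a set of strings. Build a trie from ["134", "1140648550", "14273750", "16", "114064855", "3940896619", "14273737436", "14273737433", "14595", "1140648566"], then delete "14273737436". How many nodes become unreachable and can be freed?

1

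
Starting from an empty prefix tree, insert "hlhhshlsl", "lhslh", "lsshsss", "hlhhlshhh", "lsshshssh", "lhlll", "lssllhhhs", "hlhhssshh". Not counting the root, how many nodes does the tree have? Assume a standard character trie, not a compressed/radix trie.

42

Insert word by word; a character creates a node only if that edge doesn't already exist:
  "hlhhshlsl" → 9 new (h, l, h, h, s, h, l, s, l)
  "lhslh" → 5 new (l, h, s, l, h)
  "lsshsss" → prefix "l" already present; 6 new (s, s, h, s, s, s)
  "hlhhlshhh" → prefix "hlhh" already present; 5 new (l, s, h, h, h)
  "lsshshssh" → prefix "lsshs" already present; 4 new (h, s, s, h)
  "lhlll" → prefix "lh" already present; 3 new (l, l, l)
  "lssllhhhs" → prefix "lss" already present; 6 new (l, l, h, h, h, s)
  "hlhhssshh" → prefix "hlhhs" already present; 4 new (s, s, h, h)
Total nodes = 9 + 5 + 6 + 5 + 4 + 3 + 6 + 4 = 42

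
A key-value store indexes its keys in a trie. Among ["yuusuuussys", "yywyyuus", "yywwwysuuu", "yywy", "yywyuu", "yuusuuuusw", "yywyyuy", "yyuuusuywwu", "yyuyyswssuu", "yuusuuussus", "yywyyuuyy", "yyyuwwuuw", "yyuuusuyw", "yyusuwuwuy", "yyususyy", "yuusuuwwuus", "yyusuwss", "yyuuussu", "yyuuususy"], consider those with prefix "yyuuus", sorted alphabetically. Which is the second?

yyuuususy

Words with prefix "yyuuus", in lexicographic order: "yyuuussu", "yyuuususy", "yyuuusuyw", "yyuuusuywwu"
The 2nd is yyuuususy.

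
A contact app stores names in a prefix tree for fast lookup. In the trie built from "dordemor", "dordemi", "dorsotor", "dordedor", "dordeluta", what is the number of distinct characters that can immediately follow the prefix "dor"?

The children of the "dor" node are the distinct next characters among strings starting with "dor".
Characters that immediately follow "dor" among the stored strings: {d, s}.
That node has 2 child edges.

2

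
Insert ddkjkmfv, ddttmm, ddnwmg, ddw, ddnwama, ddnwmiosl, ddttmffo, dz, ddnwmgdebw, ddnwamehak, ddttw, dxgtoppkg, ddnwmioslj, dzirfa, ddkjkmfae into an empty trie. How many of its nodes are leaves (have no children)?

12

A leaf is a node with no children — equivalently, the end of a word that is not a proper prefix of any other stored word.
Those words: "ddkjkmfae", "ddkjkmfv", "ddnwama", "ddnwamehak", "ddnwmgdebw", "ddnwmioslj", "ddttmffo", "ddttmm", "ddttw", "ddw", "dxgtoppkg", "dzirfa"
Leaf count: 12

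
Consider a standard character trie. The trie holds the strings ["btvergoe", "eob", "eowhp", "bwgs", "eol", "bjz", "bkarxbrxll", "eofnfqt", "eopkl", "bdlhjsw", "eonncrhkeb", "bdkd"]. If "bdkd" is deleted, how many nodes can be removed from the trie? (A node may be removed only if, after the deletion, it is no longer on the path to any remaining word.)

After clearing the end-marker at "bdkd", prune upward until reaching a node still needed by another word.
The suffix "kd" (2 nodes) is used only by "bdkd"; the node for "bd" still has the child "l", so pruning stops there.
Nodes removed: 2

2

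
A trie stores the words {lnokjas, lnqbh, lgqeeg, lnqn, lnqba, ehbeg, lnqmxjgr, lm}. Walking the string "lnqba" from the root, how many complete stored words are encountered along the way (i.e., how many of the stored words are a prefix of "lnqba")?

1

Check each prefix of "lnqba" against the stored set — each match is an end-marker on the path.
Prefixes of the query that are stored words: "lnqba"
Count: 1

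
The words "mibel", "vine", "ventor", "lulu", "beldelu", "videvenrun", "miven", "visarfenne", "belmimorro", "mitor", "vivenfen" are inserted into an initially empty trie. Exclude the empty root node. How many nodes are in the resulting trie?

For each word, the new-node count is its length minus the longest prefix already in the trie:
  "mibel" → 5 new (m, i, b, e, l)
  "vine" → 4 new (v, i, n, e)
  "ventor" → prefix "v" already present; 5 new (e, n, t, o, r)
  "lulu" → 4 new (l, u, l, u)
  "beldelu" → 7 new (b, e, l, d, e, l, u)
  "videvenrun" → prefix "vi" already present; 8 new (d, e, v, e, n, r, u, n)
  "miven" → prefix "mi" already present; 3 new (v, e, n)
  "visarfenne" → prefix "vi" already present; 8 new (s, a, r, f, e, n, n, e)
  "belmimorro" → prefix "bel" already present; 7 new (m, i, m, o, r, r, o)
  "mitor" → prefix "mi" already present; 3 new (t, o, r)
  "vivenfen" → prefix "vi" already present; 6 new (v, e, n, f, e, n)
Total nodes = 5 + 4 + 5 + 4 + 7 + 8 + 3 + 8 + 7 + 3 + 6 = 60

60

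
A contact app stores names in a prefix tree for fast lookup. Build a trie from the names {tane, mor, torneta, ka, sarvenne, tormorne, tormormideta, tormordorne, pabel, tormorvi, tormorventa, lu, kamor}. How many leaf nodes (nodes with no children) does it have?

12

A leaf is a node with no children — equivalently, the end of a word that is not a proper prefix of any other stored word.
Those words: "kamor", "lu", "mor", "pabel", "sarvenne", "tane", "tormordorne", "tormormideta", "tormorne", "tormorventa", "tormorvi", "torneta"
Leaf count: 12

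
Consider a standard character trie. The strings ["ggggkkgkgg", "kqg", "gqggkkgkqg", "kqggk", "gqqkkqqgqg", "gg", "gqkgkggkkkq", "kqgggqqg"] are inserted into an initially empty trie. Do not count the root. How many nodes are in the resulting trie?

45

For each word, the new-node count is its length minus the longest prefix already in the trie:
  "ggggkkgkgg" → 10 new (g, g, g, g, k, k, g, k, g, g)
  "kqg" → 3 new (k, q, g)
  "gqggkkgkqg" → prefix "g" already present; 9 new (q, g, g, k, k, g, k, q, g)
  "kqggk" → prefix "kqg" already present; 2 new (g, k)
  "gqqkkqqgqg" → prefix "gq" already present; 8 new (q, k, k, q, q, g, q, g)
  "gg" → prefix "gg" already present; 0 new (none)
  "gqkgkggkkkq" → prefix "gq" already present; 9 new (k, g, k, g, g, k, k, k, q)
  "kqgggqqg" → prefix "kqgg" already present; 4 new (g, q, q, g)
Total nodes = 10 + 3 + 9 + 2 + 8 + 0 + 9 + 4 = 45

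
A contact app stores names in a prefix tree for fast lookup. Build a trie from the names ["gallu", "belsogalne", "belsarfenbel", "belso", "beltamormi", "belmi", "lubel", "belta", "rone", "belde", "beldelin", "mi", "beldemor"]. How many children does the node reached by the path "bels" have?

The children of the "bels" node are the distinct next characters among strings starting with "bels".
Distinct next characters after "bels": a, o.
That node has 2 child edges.

2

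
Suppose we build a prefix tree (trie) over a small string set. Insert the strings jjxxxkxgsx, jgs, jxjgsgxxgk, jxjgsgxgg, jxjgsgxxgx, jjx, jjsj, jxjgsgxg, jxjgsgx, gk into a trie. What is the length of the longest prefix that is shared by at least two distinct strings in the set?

9

Equivalently: take the maximum, over all pairs, of their longest common prefix length.
e.g. "jxjgsgxxgk" and "jxjgsgxxgx" share the prefix "jxjgsgxxg" of length 9; no pair shares a longer one.
Longest shared-prefix length: 9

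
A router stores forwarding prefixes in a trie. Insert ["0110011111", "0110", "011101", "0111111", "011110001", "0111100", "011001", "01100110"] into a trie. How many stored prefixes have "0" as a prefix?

8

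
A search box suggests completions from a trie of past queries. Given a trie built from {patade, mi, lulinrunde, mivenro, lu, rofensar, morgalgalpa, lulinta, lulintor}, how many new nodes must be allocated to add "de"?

2

Nothing in the trie begins with "d"; the whole of "de" is new.
2 − 0 = 2 new nodes.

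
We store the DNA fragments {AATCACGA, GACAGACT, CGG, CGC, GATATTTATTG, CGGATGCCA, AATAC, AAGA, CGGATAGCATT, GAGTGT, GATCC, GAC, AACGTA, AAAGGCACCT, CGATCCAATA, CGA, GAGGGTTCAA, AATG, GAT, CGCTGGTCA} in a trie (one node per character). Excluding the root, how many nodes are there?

For each word, the new-node count is its length minus the longest prefix already in the trie:
  "AATCACGA" → 8 new (A, A, T, C, A, C, G, A)
  "GACAGACT" → 8 new (G, A, C, A, G, A, C, T)
  "CGG" → 3 new (C, G, G)
  "CGC" → prefix "CG" already present; 1 new (C)
  "GATATTTATTG" → prefix "GA" already present; 9 new (T, A, T, T, T, A, T, T, G)
  "CGGATGCCA" → prefix "CGG" already present; 6 new (A, T, G, C, C, A)
  "AATAC" → prefix "AAT" already present; 2 new (A, C)
  "AAGA" → prefix "AA" already present; 2 new (G, A)
  "CGGATAGCATT" → prefix "CGGAT" already present; 6 new (A, G, C, A, T, T)
  "GAGTGT" → prefix "GA" already present; 4 new (G, T, G, T)
  "GATCC" → prefix "GAT" already present; 2 new (C, C)
  "GAC" → prefix "GAC" already present; 0 new (none)
  "AACGTA" → prefix "AA" already present; 4 new (C, G, T, A)
  "AAAGGCACCT" → prefix "AA" already present; 8 new (A, G, G, C, A, C, C, T)
  "CGATCCAATA" → prefix "CG" already present; 8 new (A, T, C, C, A, A, T, A)
  "CGA" → prefix "CGA" already present; 0 new (none)
  "GAGGGTTCAA" → prefix "GAG" already present; 7 new (G, G, T, T, C, A, A)
  "AATG" → prefix "AAT" already present; 1 new (G)
  "GAT" → prefix "GAT" already present; 0 new (none)
  "CGCTGGTCA" → prefix "CGC" already present; 6 new (T, G, G, T, C, A)
Total nodes = 8 + 8 + 3 + 1 + 9 + 6 + 2 + 2 + 6 + 4 + 2 + 0 + 4 + 8 + 8 + 0 + 7 + 1 + 0 + 6 = 85

85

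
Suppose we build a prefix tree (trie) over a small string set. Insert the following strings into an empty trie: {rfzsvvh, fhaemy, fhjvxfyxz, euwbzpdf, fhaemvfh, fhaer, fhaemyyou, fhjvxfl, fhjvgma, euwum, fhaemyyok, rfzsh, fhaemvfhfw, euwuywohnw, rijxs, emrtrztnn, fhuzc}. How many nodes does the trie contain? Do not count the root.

Count nodes per top-level branch (shared prefixes stored once):
  'e'-branch (emrtrztnn, euwbzpdf, euwum, euwuywohnw): 24 nodes
  'f'-branch (fhaemvfh, fhaemvfhfw, fhaemy, fhaemyyok, fhaemyyou, fhaer, fhjvgma, fhjvxfl, fhjvxfyxz, fhuzc): 30 nodes
  'r'-branch (rfzsh, rfzsvvh, rijxs): 12 nodes
Sum: 66

66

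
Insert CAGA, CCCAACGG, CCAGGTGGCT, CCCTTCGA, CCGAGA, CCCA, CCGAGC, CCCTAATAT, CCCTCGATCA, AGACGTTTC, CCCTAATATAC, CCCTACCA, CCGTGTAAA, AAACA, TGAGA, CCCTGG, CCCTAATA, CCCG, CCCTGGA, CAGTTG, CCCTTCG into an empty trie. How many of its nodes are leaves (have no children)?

16

Leaves are exactly the stored words that no other stored word extends.
Those words: "AAACA", "AGACGTTTC", "CAGA", "CAGTTG", "CCAGGTGGCT", "CCCAACGG", "CCCG", "CCCTAATATAC", "CCCTACCA", "CCCTCGATCA", "CCCTGGA", "CCCTTCGA", "CCGAGA", "CCGAGC", "CCGTGTAAA", "TGAGA"
Leaf count: 16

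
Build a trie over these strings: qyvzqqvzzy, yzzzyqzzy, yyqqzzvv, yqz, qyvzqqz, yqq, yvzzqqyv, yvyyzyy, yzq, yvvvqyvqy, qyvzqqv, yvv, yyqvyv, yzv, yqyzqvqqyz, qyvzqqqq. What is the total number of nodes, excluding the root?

Trace insertions, counting only characters that open a new branch:
  "qyvzqqvzzy" → 10 new (q, y, v, z, q, q, v, z, z, y)
  "yzzzyqzzy" → 9 new (y, z, z, z, y, q, z, z, y)
  "yyqqzzvv" → prefix "y" already present; 7 new (y, q, q, z, z, v, v)
  "yqz" → prefix "y" already present; 2 new (q, z)
  "qyvzqqz" → prefix "qyvzqq" already present; 1 new (z)
  "yqq" → prefix "yq" already present; 1 new (q)
  "yvzzqqyv" → prefix "y" already present; 7 new (v, z, z, q, q, y, v)
  "yvyyzyy" → prefix "yv" already present; 5 new (y, y, z, y, y)
  "yzq" → prefix "yz" already present; 1 new (q)
  "yvvvqyvqy" → prefix "yv" already present; 7 new (v, v, q, y, v, q, y)
  "qyvzqqv" → prefix "qyvzqqv" already present; 0 new (none)
  "yvv" → prefix "yvv" already present; 0 new (none)
  "yyqvyv" → prefix "yyq" already present; 3 new (v, y, v)
  "yzv" → prefix "yz" already present; 1 new (v)
  "yqyzqvqqyz" → prefix "yq" already present; 8 new (y, z, q, v, q, q, y, z)
  "qyvzqqqq" → prefix "qyvzqq" already present; 2 new (q, q)
Total nodes = 10 + 9 + 7 + 2 + 1 + 1 + 7 + 5 + 1 + 7 + 0 + 0 + 3 + 1 + 8 + 2 = 64

64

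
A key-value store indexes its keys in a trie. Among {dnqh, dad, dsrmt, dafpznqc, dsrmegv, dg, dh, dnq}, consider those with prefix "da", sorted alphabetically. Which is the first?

dad

Filter for "da…" and sort: "dad", "dafpznqc"
The 1st is dad.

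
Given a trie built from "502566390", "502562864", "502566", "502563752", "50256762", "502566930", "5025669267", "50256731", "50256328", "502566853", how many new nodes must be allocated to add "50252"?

Walking "50252" from the root, the first 4 characters ("5025") follow existing edges; "2" is the first miss.
Each of the 1 remaining characters creates one node.

1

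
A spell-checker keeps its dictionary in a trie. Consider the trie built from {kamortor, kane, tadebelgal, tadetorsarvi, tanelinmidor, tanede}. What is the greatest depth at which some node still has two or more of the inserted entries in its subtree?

4

Equivalently: take the maximum, over all pairs, of their longest common prefix length.
e.g. "tadebelgal" and "tadetorsarvi" share the prefix "tade" of length 4; no pair shares a longer one.
Longest shared-prefix length: 4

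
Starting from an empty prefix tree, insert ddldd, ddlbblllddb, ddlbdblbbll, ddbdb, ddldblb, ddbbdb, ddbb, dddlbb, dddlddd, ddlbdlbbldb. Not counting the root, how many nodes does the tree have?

42

For each word, the new-node count is its length minus the longest prefix already in the trie:
  "ddldd" → 5 new (d, d, l, d, d)
  "ddlbblllddb" → prefix "ddl" already present; 8 new (b, b, l, l, l, d, d, b)
  "ddlbdblbbll" → prefix "ddlb" already present; 7 new (d, b, l, b, b, l, l)
  "ddbdb" → prefix "dd" already present; 3 new (b, d, b)
  "ddldblb" → prefix "ddld" already present; 3 new (b, l, b)
  "ddbbdb" → prefix "ddb" already present; 3 new (b, d, b)
  "ddbb" → prefix "ddbb" already present; 0 new (none)
  "dddlbb" → prefix "dd" already present; 4 new (d, l, b, b)
  "dddlddd" → prefix "dddl" already present; 3 new (d, d, d)
  "ddlbdlbbldb" → prefix "ddlbd" already present; 6 new (l, b, b, l, d, b)
Total nodes = 5 + 8 + 7 + 3 + 3 + 3 + 0 + 4 + 3 + 6 = 42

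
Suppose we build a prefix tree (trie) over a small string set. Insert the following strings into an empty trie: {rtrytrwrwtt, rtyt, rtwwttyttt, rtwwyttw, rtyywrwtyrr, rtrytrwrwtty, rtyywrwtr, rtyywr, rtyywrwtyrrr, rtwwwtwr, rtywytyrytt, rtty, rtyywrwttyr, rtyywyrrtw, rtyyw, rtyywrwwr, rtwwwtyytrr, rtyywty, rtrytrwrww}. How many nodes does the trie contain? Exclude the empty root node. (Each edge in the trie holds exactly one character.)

68

Trace insertions, counting only characters that open a new branch:
  "rtrytrwrwtt" → 11 new (r, t, r, y, t, r, w, r, w, t, t)
  "rtyt" → prefix "rt" already present; 2 new (y, t)
  "rtwwttyttt" → prefix "rt" already present; 8 new (w, w, t, t, y, t, t, t)
  "rtwwyttw" → prefix "rtww" already present; 4 new (y, t, t, w)
  "rtyywrwtyrr" → prefix "rty" already present; 8 new (y, w, r, w, t, y, r, r)
  "rtrytrwrwtty" → prefix "rtrytrwrwtt" already present; 1 new (y)
  "rtyywrwtr" → prefix "rtyywrwt" already present; 1 new (r)
  "rtyywr" → prefix "rtyywr" already present; 0 new (none)
  "rtyywrwtyrrr" → prefix "rtyywrwtyrr" already present; 1 new (r)
  "rtwwwtwr" → prefix "rtww" already present; 4 new (w, t, w, r)
  "rtywytyrytt" → prefix "rty" already present; 8 new (w, y, t, y, r, y, t, t)
  "rtty" → prefix "rt" already present; 2 new (t, y)
  "rtyywrwttyr" → prefix "rtyywrwt" already present; 3 new (t, y, r)
  "rtyywyrrtw" → prefix "rtyyw" already present; 5 new (y, r, r, t, w)
  "rtyyw" → prefix "rtyyw" already present; 0 new (none)
  "rtyywrwwr" → prefix "rtyywrw" already present; 2 new (w, r)
  "rtwwwtyytrr" → prefix "rtwwwt" already present; 5 new (y, y, t, r, r)
  "rtyywty" → prefix "rtyyw" already present; 2 new (t, y)
  "rtrytrwrww" → prefix "rtrytrwrw" already present; 1 new (w)
Total nodes = 11 + 2 + 8 + 4 + 8 + 1 + 1 + 0 + 1 + 4 + 8 + 2 + 3 + 5 + 0 + 2 + 5 + 2 + 1 = 68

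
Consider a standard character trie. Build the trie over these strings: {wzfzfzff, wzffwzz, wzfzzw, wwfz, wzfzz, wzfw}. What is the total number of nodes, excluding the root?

18

For each word, the new-node count is its length minus the longest prefix already in the trie:
  "wzfzfzff" → 8 new (w, z, f, z, f, z, f, f)
  "wzffwzz" → prefix "wzf" already present; 4 new (f, w, z, z)
  "wzfzzw" → prefix "wzfz" already present; 2 new (z, w)
  "wwfz" → prefix "w" already present; 3 new (w, f, z)
  "wzfzz" → prefix "wzfzz" already present; 0 new (none)
  "wzfw" → prefix "wzf" already present; 1 new (w)
Total nodes = 8 + 4 + 2 + 3 + 0 + 1 = 18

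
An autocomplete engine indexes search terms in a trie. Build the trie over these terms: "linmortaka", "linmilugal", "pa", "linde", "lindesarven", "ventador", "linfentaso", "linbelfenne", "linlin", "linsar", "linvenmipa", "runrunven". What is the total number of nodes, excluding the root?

71

Insert word by word; a character creates a node only if that edge doesn't already exist:
  "linmortaka" → 10 new (l, i, n, m, o, r, t, a, k, a)
  "linmilugal" → prefix "linm" already present; 6 new (i, l, u, g, a, l)
  "pa" → 2 new (p, a)
  "linde" → prefix "lin" already present; 2 new (d, e)
  "lindesarven" → prefix "linde" already present; 6 new (s, a, r, v, e, n)
  "ventador" → 8 new (v, e, n, t, a, d, o, r)
  "linfentaso" → prefix "lin" already present; 7 new (f, e, n, t, a, s, o)
  "linbelfenne" → prefix "lin" already present; 8 new (b, e, l, f, e, n, n, e)
  "linlin" → prefix "lin" already present; 3 new (l, i, n)
  "linsar" → prefix "lin" already present; 3 new (s, a, r)
  "linvenmipa" → prefix "lin" already present; 7 new (v, e, n, m, i, p, a)
  "runrunven" → 9 new (r, u, n, r, u, n, v, e, n)
Total nodes = 10 + 6 + 2 + 2 + 6 + 8 + 7 + 8 + 3 + 3 + 7 + 9 = 71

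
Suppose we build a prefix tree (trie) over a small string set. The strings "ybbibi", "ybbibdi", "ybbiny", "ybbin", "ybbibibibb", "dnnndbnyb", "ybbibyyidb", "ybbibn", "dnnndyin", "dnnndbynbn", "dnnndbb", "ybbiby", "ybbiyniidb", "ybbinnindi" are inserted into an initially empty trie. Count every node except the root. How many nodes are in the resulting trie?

48

Count nodes per top-level branch (shared prefixes stored once):
  'd'-branch (dnnndbb, dnnndbnyb, dnnndbynbn, dnnndyin): 17 nodes
  'y'-branch (ybbibdi, ybbibi, ybbibibibb, ybbibn, ybbiby, ybbibyyidb, ybbin, ybbinnindi, ybbiny, ybbiyniidb): 31 nodes
Sum: 48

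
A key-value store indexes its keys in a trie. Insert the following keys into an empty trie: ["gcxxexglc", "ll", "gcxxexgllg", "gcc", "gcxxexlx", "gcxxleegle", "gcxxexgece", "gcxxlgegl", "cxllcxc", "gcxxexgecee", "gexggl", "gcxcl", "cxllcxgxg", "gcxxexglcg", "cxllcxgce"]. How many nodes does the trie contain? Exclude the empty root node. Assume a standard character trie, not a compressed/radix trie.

Count nodes per top-level branch (shared prefixes stored once):
  'c'-branch (cxllcxc, cxllcxgce, cxllcxgxg): 12 nodes
  'g'-branch (gcc, gcxcl, gcxxexgece, gcxxexgecee, gcxxexglc, gcxxexglcg, gcxxexgllg, gcxxexlx, gcxxleegle, gcxxlgegl, gexggl): 36 nodes
  'l'-branch (ll): 2 nodes
Sum: 50

50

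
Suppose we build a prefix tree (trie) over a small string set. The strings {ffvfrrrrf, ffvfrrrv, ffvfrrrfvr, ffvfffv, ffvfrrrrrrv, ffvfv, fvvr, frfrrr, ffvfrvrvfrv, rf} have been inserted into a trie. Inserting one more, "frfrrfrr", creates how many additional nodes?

"frfrr" is already a path in the trie; the remaining "frr" must be added.
Each of the 3 remaining characters creates one node.

3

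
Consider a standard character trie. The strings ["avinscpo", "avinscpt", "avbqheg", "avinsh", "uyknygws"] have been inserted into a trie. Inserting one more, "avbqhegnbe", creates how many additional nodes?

3

Walking "avbqhegnbe" from the root, the first 7 characters ("avbqheg") follow existing edges; "n" is the first miss.
Each of the 3 remaining characters creates one node.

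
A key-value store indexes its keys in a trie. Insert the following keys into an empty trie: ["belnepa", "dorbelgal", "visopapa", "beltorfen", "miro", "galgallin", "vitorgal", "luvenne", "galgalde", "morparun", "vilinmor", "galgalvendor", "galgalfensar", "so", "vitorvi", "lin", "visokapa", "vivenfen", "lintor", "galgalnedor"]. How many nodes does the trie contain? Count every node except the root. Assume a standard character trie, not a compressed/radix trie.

Insert word by word; a character creates a node only if that edge doesn't already exist:
  "belnepa" → 7 new (b, e, l, n, e, p, a)
  "dorbelgal" → 9 new (d, o, r, b, e, l, g, a, l)
  "visopapa" → 8 new (v, i, s, o, p, a, p, a)
  "beltorfen" → prefix "bel" already present; 6 new (t, o, r, f, e, n)
  "miro" → 4 new (m, i, r, o)
  "galgallin" → 9 new (g, a, l, g, a, l, l, i, n)
  "vitorgal" → prefix "vi" already present; 6 new (t, o, r, g, a, l)
  "luvenne" → 7 new (l, u, v, e, n, n, e)
  "galgalde" → prefix "galgal" already present; 2 new (d, e)
  "morparun" → prefix "m" already present; 7 new (o, r, p, a, r, u, n)
  "vilinmor" → prefix "vi" already present; 6 new (l, i, n, m, o, r)
  "galgalvendor" → prefix "galgal" already present; 6 new (v, e, n, d, o, r)
  "galgalfensar" → prefix "galgal" already present; 6 new (f, e, n, s, a, r)
  "so" → 2 new (s, o)
  "vitorvi" → prefix "vitor" already present; 2 new (v, i)
  "lin" → prefix "l" already present; 2 new (i, n)
  "visokapa" → prefix "viso" already present; 4 new (k, a, p, a)
  "vivenfen" → prefix "vi" already present; 6 new (v, e, n, f, e, n)
  "lintor" → prefix "lin" already present; 3 new (t, o, r)
  "galgalnedor" → prefix "galgal" already present; 5 new (n, e, d, o, r)
Total nodes = 7 + 9 + 8 + 6 + 4 + 9 + 6 + 7 + 2 + 7 + 6 + 6 + 6 + 2 + 2 + 2 + 4 + 6 + 3 + 5 = 107

107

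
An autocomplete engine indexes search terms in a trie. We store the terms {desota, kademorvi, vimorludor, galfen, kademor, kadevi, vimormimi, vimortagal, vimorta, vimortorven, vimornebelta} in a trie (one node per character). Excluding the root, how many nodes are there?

54

For each word, the new-node count is its length minus the longest prefix already in the trie:
  "desota" → 6 new (d, e, s, o, t, a)
  "kademorvi" → 9 new (k, a, d, e, m, o, r, v, i)
  "vimorludor" → 10 new (v, i, m, o, r, l, u, d, o, r)
  "galfen" → 6 new (g, a, l, f, e, n)
  "kademor" → prefix "kademor" already present; 0 new (none)
  "kadevi" → prefix "kade" already present; 2 new (v, i)
  "vimormimi" → prefix "vimor" already present; 4 new (m, i, m, i)
  "vimortagal" → prefix "vimor" already present; 5 new (t, a, g, a, l)
  "vimorta" → prefix "vimorta" already present; 0 new (none)
  "vimortorven" → prefix "vimort" already present; 5 new (o, r, v, e, n)
  "vimornebelta" → prefix "vimor" already present; 7 new (n, e, b, e, l, t, a)
Total nodes = 6 + 9 + 10 + 6 + 0 + 2 + 4 + 5 + 0 + 5 + 7 = 54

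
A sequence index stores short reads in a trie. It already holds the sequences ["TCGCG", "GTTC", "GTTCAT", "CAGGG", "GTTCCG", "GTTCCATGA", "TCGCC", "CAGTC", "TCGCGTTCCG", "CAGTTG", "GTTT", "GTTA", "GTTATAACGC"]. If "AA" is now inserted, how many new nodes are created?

2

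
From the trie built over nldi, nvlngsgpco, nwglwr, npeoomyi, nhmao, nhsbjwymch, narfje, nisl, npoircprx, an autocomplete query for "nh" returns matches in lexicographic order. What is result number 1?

nhmao

Filter for "nh…" and sort: "nhmao", "nhsbjwymch"
The 1st is nhmao.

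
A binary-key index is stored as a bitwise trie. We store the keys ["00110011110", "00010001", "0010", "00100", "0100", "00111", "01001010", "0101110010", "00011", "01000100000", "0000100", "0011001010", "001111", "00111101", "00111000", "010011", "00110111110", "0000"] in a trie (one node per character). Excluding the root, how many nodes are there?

Trace insertions, counting only characters that open a new branch:
  "00110011110" → 11 new (0, 0, 1, 1, 0, 0, 1, 1, 1, 1, 0)
  "00010001" → prefix "00" already present; 6 new (0, 1, 0, 0, 0, 1)
  "0010" → prefix "001" already present; 1 new (0)
  "00100" → prefix "0010" already present; 1 new (0)
  "0100" → prefix "0" already present; 3 new (1, 0, 0)
  "00111" → prefix "0011" already present; 1 new (1)
  "01001010" → prefix "0100" already present; 4 new (1, 0, 1, 0)
  "0101110010" → prefix "010" already present; 7 new (1, 1, 1, 0, 0, 1, 0)
  "00011" → prefix "0001" already present; 1 new (1)
  "01000100000" → prefix "0100" already present; 7 new (0, 1, 0, 0, 0, 0, 0)
  "0000100" → prefix "000" already present; 4 new (0, 1, 0, 0)
  "0011001010" → prefix "0011001" already present; 3 new (0, 1, 0)
  "001111" → prefix "00111" already present; 1 new (1)
  "00111101" → prefix "001111" already present; 2 new (0, 1)
  "00111000" → prefix "00111" already present; 3 new (0, 0, 0)
  "010011" → prefix "01001" already present; 1 new (1)
  "00110111110" → prefix "00110" already present; 6 new (1, 1, 1, 1, 1, 0)
  "0000" → prefix "0000" already present; 0 new (none)
Total nodes = 11 + 6 + 1 + 1 + 3 + 1 + 4 + 7 + 1 + 7 + 4 + 3 + 1 + 2 + 3 + 1 + 6 + 0 = 62

62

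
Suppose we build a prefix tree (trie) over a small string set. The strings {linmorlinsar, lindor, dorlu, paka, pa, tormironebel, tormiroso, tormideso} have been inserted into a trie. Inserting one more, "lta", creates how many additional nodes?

2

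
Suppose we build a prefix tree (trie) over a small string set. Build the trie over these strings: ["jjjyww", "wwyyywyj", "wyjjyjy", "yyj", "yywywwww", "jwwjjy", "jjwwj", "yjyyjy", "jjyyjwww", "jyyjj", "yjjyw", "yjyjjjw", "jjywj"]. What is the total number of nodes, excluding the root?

Insert word by word; a character creates a node only if that edge doesn't already exist:
  "jjjyww" → 6 new (j, j, j, y, w, w)
  "wwyyywyj" → 8 new (w, w, y, y, y, w, y, j)
  "wyjjyjy" → prefix "w" already present; 6 new (y, j, j, y, j, y)
  "yyj" → 3 new (y, y, j)
  "yywywwww" → prefix "yy" already present; 6 new (w, y, w, w, w, w)
  "jwwjjy" → prefix "j" already present; 5 new (w, w, j, j, y)
  "jjwwj" → prefix "jj" already present; 3 new (w, w, j)
  "yjyyjy" → prefix "y" already present; 5 new (j, y, y, j, y)
  "jjyyjwww" → prefix "jj" already present; 6 new (y, y, j, w, w, w)
  "jyyjj" → prefix "j" already present; 4 new (y, y, j, j)
  "yjjyw" → prefix "yj" already present; 3 new (j, y, w)
  "yjyjjjw" → prefix "yjy" already present; 4 new (j, j, j, w)
  "jjywj" → prefix "jjy" already present; 2 new (w, j)
Total nodes = 6 + 8 + 6 + 3 + 6 + 5 + 3 + 5 + 6 + 4 + 3 + 4 + 2 = 61

61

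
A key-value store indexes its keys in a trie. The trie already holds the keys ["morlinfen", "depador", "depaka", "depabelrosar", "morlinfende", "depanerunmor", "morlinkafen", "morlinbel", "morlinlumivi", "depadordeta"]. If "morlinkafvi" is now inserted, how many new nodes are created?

"morlinkaf" is already a path in the trie; the remaining "vi" must be added.
New nodes needed: |"morlinkafvi"| − 9 = 11 − 9 = 2.

2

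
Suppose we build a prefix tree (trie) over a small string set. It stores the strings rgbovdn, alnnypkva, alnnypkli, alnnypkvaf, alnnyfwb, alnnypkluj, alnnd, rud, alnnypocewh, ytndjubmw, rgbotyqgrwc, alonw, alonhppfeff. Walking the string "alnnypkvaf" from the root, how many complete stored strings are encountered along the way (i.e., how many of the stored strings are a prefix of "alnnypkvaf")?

Walk "alnnypkvaf" from the root; an end-of-word marker is hit whenever a stored word is a prefix of "alnnypkvaf".
Prefixes of the query that are stored words: "alnnypkva", "alnnypkvaf"
Count: 2

2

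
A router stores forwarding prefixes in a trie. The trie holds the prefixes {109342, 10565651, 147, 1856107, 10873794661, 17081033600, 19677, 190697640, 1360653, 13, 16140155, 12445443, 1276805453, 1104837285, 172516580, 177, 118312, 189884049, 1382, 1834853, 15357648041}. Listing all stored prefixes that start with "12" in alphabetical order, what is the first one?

Filter for "12…" and sort: "12445443", "1276805453"
Position 1: 12445443

12445443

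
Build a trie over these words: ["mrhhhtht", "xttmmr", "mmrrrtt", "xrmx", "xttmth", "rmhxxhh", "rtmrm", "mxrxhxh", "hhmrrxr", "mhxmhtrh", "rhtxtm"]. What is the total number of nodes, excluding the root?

Insert word by word; a character creates a node only if that edge doesn't already exist:
  "mrhhhtht" → 8 new (m, r, h, h, h, t, h, t)
  "xttmmr" → 6 new (x, t, t, m, m, r)
  "mmrrrtt" → prefix "m" already present; 6 new (m, r, r, r, t, t)
  "xrmx" → prefix "x" already present; 3 new (r, m, x)
  "xttmth" → prefix "xttm" already present; 2 new (t, h)
  "rmhxxhh" → 7 new (r, m, h, x, x, h, h)
  "rtmrm" → prefix "r" already present; 4 new (t, m, r, m)
  "mxrxhxh" → prefix "m" already present; 6 new (x, r, x, h, x, h)
  "hhmrrxr" → 7 new (h, h, m, r, r, x, r)
  "mhxmhtrh" → prefix "m" already present; 7 new (h, x, m, h, t, r, h)
  "rhtxtm" → prefix "r" already present; 5 new (h, t, x, t, m)
Total nodes = 8 + 6 + 6 + 3 + 2 + 7 + 4 + 6 + 7 + 7 + 5 = 61

61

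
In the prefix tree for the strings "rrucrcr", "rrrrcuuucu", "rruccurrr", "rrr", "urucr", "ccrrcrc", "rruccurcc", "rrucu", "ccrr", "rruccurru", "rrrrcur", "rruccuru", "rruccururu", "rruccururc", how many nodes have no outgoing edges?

11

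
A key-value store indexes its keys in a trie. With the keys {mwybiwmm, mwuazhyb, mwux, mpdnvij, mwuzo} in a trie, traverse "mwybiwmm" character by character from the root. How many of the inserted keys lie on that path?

Walk "mwybiwmm" from the root; an end-of-word marker is hit whenever a stored word is a prefix of "mwybiwmm".
Prefixes of the query that are stored words: "mwybiwmm"
Count: 1

1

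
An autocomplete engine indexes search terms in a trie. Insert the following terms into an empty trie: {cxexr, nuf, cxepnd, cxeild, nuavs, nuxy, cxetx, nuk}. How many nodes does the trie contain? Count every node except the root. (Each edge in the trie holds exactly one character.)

Trace insertions, counting only characters that open a new branch:
  "cxexr" → 5 new (c, x, e, x, r)
  "nuf" → 3 new (n, u, f)
  "cxepnd" → prefix "cxe" already present; 3 new (p, n, d)
  "cxeild" → prefix "cxe" already present; 3 new (i, l, d)
  "nuavs" → prefix "nu" already present; 3 new (a, v, s)
  "nuxy" → prefix "nu" already present; 2 new (x, y)
  "cxetx" → prefix "cxe" already present; 2 new (t, x)
  "nuk" → prefix "nu" already present; 1 new (k)
Total nodes = 5 + 3 + 3 + 3 + 3 + 2 + 2 + 1 = 22

22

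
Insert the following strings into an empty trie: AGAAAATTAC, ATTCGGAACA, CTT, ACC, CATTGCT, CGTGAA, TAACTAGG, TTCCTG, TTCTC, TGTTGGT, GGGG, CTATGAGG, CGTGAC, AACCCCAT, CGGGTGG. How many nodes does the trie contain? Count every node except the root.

Insert word by word; a character creates a node only if that edge doesn't already exist:
  "AGAAAATTAC" → 10 new (A, G, A, A, A, A, T, T, A, C)
  "ATTCGGAACA" → prefix "A" already present; 9 new (T, T, C, G, G, A, A, C, A)
  "CTT" → 3 new (C, T, T)
  "ACC" → prefix "A" already present; 2 new (C, C)
  "CATTGCT" → prefix "C" already present; 6 new (A, T, T, G, C, T)
  "CGTGAA" → prefix "C" already present; 5 new (G, T, G, A, A)
  "TAACTAGG" → 8 new (T, A, A, C, T, A, G, G)
  "TTCCTG" → prefix "T" already present; 5 new (T, C, C, T, G)
  "TTCTC" → prefix "TTC" already present; 2 new (T, C)
  "TGTTGGT" → prefix "T" already present; 6 new (G, T, T, G, G, T)
  "GGGG" → 4 new (G, G, G, G)
  "CTATGAGG" → prefix "CT" already present; 6 new (A, T, G, A, G, G)
  "CGTGAC" → prefix "CGTGA" already present; 1 new (C)
  "AACCCCAT" → prefix "A" already present; 7 new (A, C, C, C, C, A, T)
  "CGGGTGG" → prefix "CG" already present; 5 new (G, G, T, G, G)
Total nodes = 10 + 9 + 3 + 2 + 6 + 5 + 8 + 5 + 2 + 6 + 4 + 6 + 1 + 7 + 5 = 79

79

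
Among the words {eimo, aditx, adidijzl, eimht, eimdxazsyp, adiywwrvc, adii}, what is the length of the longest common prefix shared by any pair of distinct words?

3

The deepest shared node is where two words last agree before diverging.
e.g. "adidijzl" and "adii" share the prefix "adi" of length 3; no pair shares a longer one.
Longest shared-prefix length: 3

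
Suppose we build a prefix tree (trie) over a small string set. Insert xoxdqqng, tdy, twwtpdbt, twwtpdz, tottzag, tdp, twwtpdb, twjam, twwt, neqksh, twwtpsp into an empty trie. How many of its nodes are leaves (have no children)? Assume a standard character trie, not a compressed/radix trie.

A leaf is a node with no children — equivalently, the end of a word that is not a proper prefix of any other stored word.
Those words: "neqksh", "tdp", "tdy", "tottzag", "twjam", "twwtpdbt", "twwtpdz", "twwtpsp", "xoxdqqng"
Leaf count: 9

9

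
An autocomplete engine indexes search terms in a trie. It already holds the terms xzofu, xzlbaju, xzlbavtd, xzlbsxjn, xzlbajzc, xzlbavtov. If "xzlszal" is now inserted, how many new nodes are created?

The longest prefix of "xzlszal" already in the trie is "xzl" (length 3).
Each of the 4 remaining characters creates one node.

4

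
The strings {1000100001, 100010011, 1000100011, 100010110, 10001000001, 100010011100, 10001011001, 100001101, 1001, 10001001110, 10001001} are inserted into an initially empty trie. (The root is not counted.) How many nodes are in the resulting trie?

30

Count nodes per top-level branch (shared prefixes stored once):
  '1'-branch (100001101, 10001000001, 1000100001, 1000100011, 10001001, 100010011, 10001001110, 100010011100, 100010110, 10001011001, 1001): 30 nodes
Sum: 30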